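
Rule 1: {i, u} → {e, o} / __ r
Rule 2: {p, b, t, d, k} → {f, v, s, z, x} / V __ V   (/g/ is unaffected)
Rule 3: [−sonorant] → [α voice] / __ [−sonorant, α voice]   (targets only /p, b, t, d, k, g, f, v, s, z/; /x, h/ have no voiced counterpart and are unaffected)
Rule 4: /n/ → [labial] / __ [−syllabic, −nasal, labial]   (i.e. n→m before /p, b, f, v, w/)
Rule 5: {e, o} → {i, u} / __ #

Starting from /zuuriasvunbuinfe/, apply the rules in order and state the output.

zuoriazvumbuimfi

Rule 1 (pre-rhotic lowering): /u/ is a high vowel immediately before /r/, so it lowers to [o]. /zuuriasvunbuinfe/ → zuoriasvunbuinfe.
Rule 2 (intervocalic spirantization): no segment meets the environment; /zuoriasvunbuinfe/ is unchanged.
Rule 3 (regressive voicing assimilation): /s/ precedes the voiced obstruent /v/, so it voices to [z] by assimilation. /zuoriasvunbuinfe/ → zuoriazvunbuinfe.
Rule 4 (nasal place assimilation): /n/ precedes the labial consonant /b/, so it assimilates in place to [m]. /n/ precedes the labial consonant /f/, so it assimilates in place to [m]. /zuoriazvunbuinfe/ → zuoriazvumbuimfe.
Rule 5 (final vowel raising): /e/ is a mid vowel in word-final position, so it raises to [i]. /zuoriazvumbuimfe/ → zuoriazvumbuimfi.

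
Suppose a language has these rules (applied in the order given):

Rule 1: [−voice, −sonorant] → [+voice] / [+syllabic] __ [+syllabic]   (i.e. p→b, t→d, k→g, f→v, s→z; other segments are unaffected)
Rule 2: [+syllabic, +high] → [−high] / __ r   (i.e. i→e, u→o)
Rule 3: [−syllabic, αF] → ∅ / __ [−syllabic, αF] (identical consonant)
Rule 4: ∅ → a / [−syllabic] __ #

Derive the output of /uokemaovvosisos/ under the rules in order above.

uogemaovozizosa

Rule 1 (intervocalic voicing): /k/ is a voiceless obstruent between vowels /o/ and /e/, so it voices to [g]. /s/ is a voiceless obstruent between vowels /o/ and /i/, so it voices to [z]. /s/ is a voiceless obstruent between vowels /i/ and /o/, so it voices to [z]. /uokemaovvosisos/ → uogemaovvozizos.
Rule 2 (pre-rhotic lowering): no segment meets the environment; /uogemaovvozizos/ is unchanged.
Rule 3 (degemination): /vv/ is a geminate; the first /v/ deletes. /uogemaovvozizos/ → uogemaovozizos.
Rule 4 (final a-epenthesis): the form ends in the consonant /s/, so [a] is inserted word-finally. /uogemaovozizos/ → uogemaovozizosa.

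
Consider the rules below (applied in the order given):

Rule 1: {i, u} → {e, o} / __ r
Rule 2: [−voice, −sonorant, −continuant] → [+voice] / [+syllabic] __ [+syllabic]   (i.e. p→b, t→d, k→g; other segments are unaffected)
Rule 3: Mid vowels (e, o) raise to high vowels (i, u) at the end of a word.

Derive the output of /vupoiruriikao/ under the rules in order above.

vuboeroriigau

Rule 1 (pre-rhotic lowering): /i/ is a high vowel immediately before /r/, so it lowers to [e]. /u/ is a high vowel immediately before /r/, so it lowers to [o]. /vupoiruriikao/ → vupoeroriikao.
Rule 2 (intervocalic voicing): /p/ is a voiceless stop between vowels /u/ and /o/, so it voices to [b]. /k/ is a voiceless stop between vowels /i/ and /a/, so it voices to [g]. /vupoeroriikao/ → vuboeroriigao.
Rule 3 (final vowel raising): /o/ is a mid vowel in word-final position, so it raises to [u]. /vuboeroriigao/ → vuboeroriigau.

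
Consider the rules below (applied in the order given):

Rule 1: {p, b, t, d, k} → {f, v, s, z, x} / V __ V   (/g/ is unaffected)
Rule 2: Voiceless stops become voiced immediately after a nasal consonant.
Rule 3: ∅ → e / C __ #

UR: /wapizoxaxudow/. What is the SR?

Rule 1 (intervocalic spirantization): /p/ is a stop between vowels /a/ and /i/, so it spirantizes to the fricative [f]. /d/ is a stop between vowels /u/ and /o/, so it spirantizes to the fricative [z]. /wapizoxaxudow/ → wafizoxaxuzow.
Rule 2 (post-nasal voicing): no segment meets the environment; /wafizoxaxuzow/ is unchanged.
Rule 3 (final e-epenthesis): the form ends in the consonant /w/, so [e] is inserted word-finally. /wafizoxaxuzow/ → wafizoxaxuzowe.

wafizoxaxuzowe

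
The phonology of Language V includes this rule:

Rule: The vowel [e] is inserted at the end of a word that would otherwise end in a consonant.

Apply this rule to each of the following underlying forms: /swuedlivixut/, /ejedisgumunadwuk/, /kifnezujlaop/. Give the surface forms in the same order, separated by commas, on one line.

/swuedlivixut/: the form ends in the consonant /t/, so [e] is inserted word-finally. → [swuedlivixute].
/ejedisgumunadwuk/: the form ends in the consonant /k/, so [e] is inserted word-finally. → [ejedisgumunadwuke].
/kifnezujlaop/: the form ends in the consonant /p/, so [e] is inserted word-finally. → [kifnezujlaope].

swuedlivixute, ejedisgumunadwuke, kifnezujlaope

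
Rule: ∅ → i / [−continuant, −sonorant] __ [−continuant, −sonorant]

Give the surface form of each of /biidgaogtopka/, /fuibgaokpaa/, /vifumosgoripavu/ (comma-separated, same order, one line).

biidigaogitopika, fuibigaokipaa, vifumosgoripavu

/biidgaogtopka/: /d/ and /g/ form a stop–stop cluster, so [i] is inserted between them. /g/ and /t/ form a stop–stop cluster, so [i] is inserted between them. /p/ and /k/ form a stop–stop cluster, so [i] is inserted between them. → [biidigaogitopika].
/fuibgaokpaa/: /b/ and /g/ form a stop–stop cluster, so [i] is inserted between them. /k/ and /p/ form a stop–stop cluster, so [i] is inserted between them. → [fuibigaokipaa].
/vifumosgoripavu/: the rule's environment is not met; surfaces unchanged as [vifumosgoripavu].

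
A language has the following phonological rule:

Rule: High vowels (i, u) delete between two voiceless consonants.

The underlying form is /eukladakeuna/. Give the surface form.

No segment of /eukladakeuna/ meets the structural description of the rule, so the form surfaces unchanged.

eukladakeuna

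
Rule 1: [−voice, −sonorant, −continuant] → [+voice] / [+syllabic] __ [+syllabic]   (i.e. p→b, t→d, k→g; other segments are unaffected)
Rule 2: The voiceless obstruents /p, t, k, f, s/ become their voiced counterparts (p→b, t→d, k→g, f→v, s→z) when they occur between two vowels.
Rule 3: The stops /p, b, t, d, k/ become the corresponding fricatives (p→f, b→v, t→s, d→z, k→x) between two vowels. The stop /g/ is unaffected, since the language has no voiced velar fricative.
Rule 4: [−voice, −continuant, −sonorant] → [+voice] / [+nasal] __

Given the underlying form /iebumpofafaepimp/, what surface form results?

Rule 1 (intervocalic voicing): /p/ is a voiceless stop between vowels /e/ and /i/, so it voices to [b]. /iebumpofafaepimp/ → iebumpofafaebimp.
Rule 2 (intervocalic voicing): /f/ is a voiceless obstruent between vowels /o/ and /a/, so it voices to [v]. /f/ is a voiceless obstruent between vowels /a/ and /a/, so it voices to [v]. /iebumpofafaebimp/ → iebumpovavaebimp.
Rule 3 (intervocalic spirantization): /b/ is a stop between vowels /e/ and /u/, so it spirantizes to the fricative [v]. /b/ is a stop between vowels /e/ and /i/, so it spirantizes to the fricative [v]. /iebumpovavaebimp/ → ievumpovavaevimp.
Rule 4 (post-nasal voicing): /p/ is a voiceless stop immediately after the nasal /m/, so it voices to [b]. /p/ is a voiceless stop immediately after the nasal /m/, so it voices to [b]. /ievumpovavaevimp/ → ievumbovavaevimb.

ievumbovavaevimb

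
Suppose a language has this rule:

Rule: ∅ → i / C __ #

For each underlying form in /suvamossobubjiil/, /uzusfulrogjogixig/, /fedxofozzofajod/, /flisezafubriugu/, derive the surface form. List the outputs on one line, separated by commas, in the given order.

/suvamossobubjiil/: the form ends in the consonant /l/, so [i] is inserted word-finally. → [suvamossobubjiili].
/uzusfulrogjogixig/: the form ends in the consonant /g/, so [i] is inserted word-finally. → [uzusfulrogjogixigi].
/fedxofozzofajod/: the form ends in the consonant /d/, so [i] is inserted word-finally. → [fedxofozzofajodi].
/flisezafubriugu/: the rule's environment is not met; surfaces unchanged as [flisezafubriugu].

suvamossobubjiili, uzusfulrogjogixigi, fedxofozzofajodi, flisezafubriugu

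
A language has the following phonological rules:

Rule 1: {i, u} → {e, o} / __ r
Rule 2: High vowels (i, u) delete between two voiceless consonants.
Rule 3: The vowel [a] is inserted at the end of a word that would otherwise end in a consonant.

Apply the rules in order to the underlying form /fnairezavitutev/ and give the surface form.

fnaerezavitteva

Rule 1 (pre-rhotic lowering): /i/ is a high vowel immediately before /r/, so it lowers to [e]. /fnairezavitutev/ → fnaerezavitutev.
Rule 2 (high vowel syncope): /u/ is a high vowel flanked by voiceless consonants /t/ and /t/, so it deletes. /fnaerezavitutev/ → fnaerezavittev.
Rule 3 (final a-epenthesis): the form ends in the consonant /v/, so [a] is inserted word-finally. /fnaerezavittev/ → fnaerezavitteva.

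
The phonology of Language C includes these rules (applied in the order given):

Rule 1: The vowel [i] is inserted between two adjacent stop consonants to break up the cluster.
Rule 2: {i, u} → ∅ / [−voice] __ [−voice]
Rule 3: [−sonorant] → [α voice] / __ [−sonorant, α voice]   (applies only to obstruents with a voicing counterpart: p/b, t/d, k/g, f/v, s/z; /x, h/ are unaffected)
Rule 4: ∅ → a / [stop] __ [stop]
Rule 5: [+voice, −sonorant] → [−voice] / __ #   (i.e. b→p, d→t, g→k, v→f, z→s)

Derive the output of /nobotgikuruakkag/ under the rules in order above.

Rule 1 (stop-cluster i-epenthesis): /t/ and /g/ form a stop–stop cluster, so [i] is inserted between them. /k/ and /k/ form a stop–stop cluster, so [i] is inserted between them. /nobotgikuruakkag/ → nobotigikuruakikag.
Rule 2 (high vowel syncope): /i/ is a high vowel flanked by voiceless consonants /k/ and /k/, so it deletes. /nobotigikuruakikag/ → nobotigikuruakkag.
Rule 3 (regressive voicing assimilation): no segment meets the environment; /nobotigikuruakkag/ is unchanged.
Rule 4 (stop-cluster a-epenthesis): /k/ and /k/ form a stop–stop cluster, so [a] is inserted between them. /nobotigikuruakkag/ → nobotigikuruakakag.
Rule 5 (final devoicing): /g/ is a voiced obstruent in word-final position, so it devoices to [k]. /nobotigikuruakakag/ → nobotigikuruakakak.

nobotigikuruakakak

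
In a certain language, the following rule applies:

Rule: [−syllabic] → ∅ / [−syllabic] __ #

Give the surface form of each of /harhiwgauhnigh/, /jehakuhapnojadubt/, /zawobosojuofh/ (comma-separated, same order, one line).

/harhiwgauhnigh/: /h/ is the second consonant of a word-final cluster /gh/, so it deletes. → [harhiwgauhnig].
/jehakuhapnojadubt/: /t/ is the second consonant of a word-final cluster /bt/, so it deletes. → [jehakuhapnojadub].
/zawobosojuofh/: /h/ is the second consonant of a word-final cluster /fh/, so it deletes. → [zawobosojuof].

harhiwgauhnig, jehakuhapnojadub, zawobosojuof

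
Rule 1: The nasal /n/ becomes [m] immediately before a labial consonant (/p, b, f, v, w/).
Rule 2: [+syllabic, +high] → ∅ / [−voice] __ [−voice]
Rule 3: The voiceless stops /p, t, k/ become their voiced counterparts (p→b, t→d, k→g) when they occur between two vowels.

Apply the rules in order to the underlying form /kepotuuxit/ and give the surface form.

keboduuxt

Rule 1 (nasal place assimilation): no segment meets the environment; /kepotuuxit/ is unchanged.
Rule 2 (high vowel syncope): /i/ is a high vowel flanked by voiceless consonants /x/ and /t/, so it deletes. /kepotuuxit/ → kepotuuxt.
Rule 3 (intervocalic voicing): /p/ is a voiceless stop between vowels /e/ and /o/, so it voices to [b]. /t/ is a voiceless stop between vowels /o/ and /u/, so it voices to [d]. /kepotuuxt/ → keboduuxt.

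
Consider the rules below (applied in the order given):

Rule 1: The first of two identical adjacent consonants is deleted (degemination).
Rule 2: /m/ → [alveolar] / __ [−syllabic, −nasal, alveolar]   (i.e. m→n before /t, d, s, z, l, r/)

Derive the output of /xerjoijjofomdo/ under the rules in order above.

xerjoijofondo

Rule 1 (degemination): /jj/ is a geminate; the first /j/ deletes. /xerjoijjofomdo/ → xerjoijofomdo.
Rule 2 (nasal place assimilation): /m/ precedes the alveolar consonant /d/, so it assimilates in place to [n]. /xerjoijofomdo/ → xerjoijofondo.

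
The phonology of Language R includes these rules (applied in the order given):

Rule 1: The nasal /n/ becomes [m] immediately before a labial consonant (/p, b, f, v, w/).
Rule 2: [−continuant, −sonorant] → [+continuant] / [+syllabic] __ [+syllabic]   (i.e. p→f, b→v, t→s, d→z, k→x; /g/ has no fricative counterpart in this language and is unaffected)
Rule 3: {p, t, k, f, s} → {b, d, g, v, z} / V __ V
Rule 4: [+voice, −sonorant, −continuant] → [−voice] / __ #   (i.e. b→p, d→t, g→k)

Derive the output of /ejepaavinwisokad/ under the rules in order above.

ejevaavimwizoxat

Rule 1 (nasal place assimilation): /n/ precedes the labial consonant /w/, so it assimilates in place to [m]. /ejepaavinwisokad/ → ejepaavimwisokad.
Rule 2 (intervocalic spirantization): /p/ is a stop between vowels /e/ and /a/, so it spirantizes to the fricative [f]. /k/ is a stop between vowels /o/ and /a/, so it spirantizes to the fricative [x]. /ejepaavimwisokad/ → ejefaavimwisoxad.
Rule 3 (intervocalic voicing): /f/ is a voiceless obstruent between vowels /e/ and /a/, so it voices to [v]. /s/ is a voiceless obstruent between vowels /i/ and /o/, so it voices to [z]. /ejefaavimwisoxad/ → ejevaavimwizoxad.
Rule 4 (final devoicing): /d/ is a voiced stop in word-final position, so it devoices to [t]. /ejevaavimwizoxad/ → ejevaavimwizoxat.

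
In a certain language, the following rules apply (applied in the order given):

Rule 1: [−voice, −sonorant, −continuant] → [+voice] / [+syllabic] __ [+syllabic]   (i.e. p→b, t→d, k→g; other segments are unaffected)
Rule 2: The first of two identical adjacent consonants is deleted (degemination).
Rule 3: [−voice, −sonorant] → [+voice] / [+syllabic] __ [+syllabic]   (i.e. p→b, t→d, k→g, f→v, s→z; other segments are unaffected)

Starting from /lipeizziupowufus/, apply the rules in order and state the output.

Rule 1 (intervocalic voicing): /p/ is a voiceless stop between vowels /i/ and /e/, so it voices to [b]. /p/ is a voiceless stop between vowels /u/ and /o/, so it voices to [b]. /lipeizziupowufus/ → libeizziubowufus.
Rule 2 (degemination): /zz/ is a geminate; the first /z/ deletes. /libeizziubowufus/ → libeiziubowufus.
Rule 3 (intervocalic voicing): /f/ is a voiceless obstruent between vowels /u/ and /u/, so it voices to [v]. /libeiziubowufus/ → libeiziubowuvus.

libeiziubowuvus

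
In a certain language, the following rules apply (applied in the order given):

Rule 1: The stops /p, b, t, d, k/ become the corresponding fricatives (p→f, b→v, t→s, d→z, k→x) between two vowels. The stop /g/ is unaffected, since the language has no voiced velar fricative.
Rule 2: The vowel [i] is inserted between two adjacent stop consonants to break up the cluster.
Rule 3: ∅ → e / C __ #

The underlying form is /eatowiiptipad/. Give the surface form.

easowiipitifade

Rule 1 (intervocalic spirantization): /t/ is a stop between vowels /a/ and /o/, so it spirantizes to the fricative [s]. /p/ is a stop between vowels /i/ and /a/, so it spirantizes to the fricative [f]. /eatowiiptipad/ → easowiiptifad.
Rule 2 (stop-cluster i-epenthesis): /p/ and /t/ form a stop–stop cluster, so [i] is inserted between them. /easowiiptifad/ → easowiipitifad.
Rule 3 (final e-epenthesis): the form ends in the consonant /d/, so [e] is inserted word-finally. /easowiipitifad/ → easowiipitifade.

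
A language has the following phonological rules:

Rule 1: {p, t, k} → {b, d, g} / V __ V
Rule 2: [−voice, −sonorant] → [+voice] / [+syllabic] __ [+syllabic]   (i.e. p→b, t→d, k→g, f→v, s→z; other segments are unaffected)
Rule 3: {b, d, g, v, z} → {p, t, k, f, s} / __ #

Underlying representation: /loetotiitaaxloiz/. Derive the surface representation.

Rule 1 (intervocalic voicing): /t/ is a voiceless stop between vowels /e/ and /o/, so it voices to [d]. /t/ is a voiceless stop between vowels /o/ and /i/, so it voices to [d]. /t/ is a voiceless stop between vowels /i/ and /a/, so it voices to [d]. /loetotiitaaxloiz/ → loedodiidaaxloiz.
Rule 2 (intervocalic voicing): no segment meets the environment; /loedodiidaaxloiz/ is unchanged.
Rule 3 (final devoicing): /z/ is a voiced obstruent in word-final position, so it devoices to [s]. /loedodiidaaxloiz/ → loedodiidaaxlois.

loedodiidaaxlois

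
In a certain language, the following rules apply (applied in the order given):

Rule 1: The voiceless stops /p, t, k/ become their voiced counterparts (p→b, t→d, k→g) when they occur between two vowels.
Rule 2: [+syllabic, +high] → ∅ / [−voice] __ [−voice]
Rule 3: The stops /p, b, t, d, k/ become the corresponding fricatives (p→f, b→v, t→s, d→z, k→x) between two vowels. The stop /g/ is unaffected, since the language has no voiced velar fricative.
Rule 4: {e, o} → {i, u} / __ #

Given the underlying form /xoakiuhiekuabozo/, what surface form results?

xoagiuhieguavozu

Rule 1 (intervocalic voicing): /k/ is a voiceless stop between vowels /a/ and /i/, so it voices to [g]. /k/ is a voiceless stop between vowels /e/ and /u/, so it voices to [g]. /xoakiuhiekuabozo/ → xoagiuhieguabozo.
Rule 2 (high vowel syncope): no segment meets the environment; /xoagiuhieguabozo/ is unchanged.
Rule 3 (intervocalic spirantization): /b/ is a stop between vowels /a/ and /o/, so it spirantizes to the fricative [v]. /xoagiuhieguabozo/ → xoagiuhieguavozo.
Rule 4 (final vowel raising): /o/ is a mid vowel in word-final position, so it raises to [u]. /xoagiuhieguavozo/ → xoagiuhieguavozu.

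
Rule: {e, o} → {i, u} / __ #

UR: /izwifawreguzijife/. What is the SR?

/e/ is a mid vowel in word-final position, so it raises to [i].
Surface form: [izwifawreguzijifi].

izwifawreguzijifi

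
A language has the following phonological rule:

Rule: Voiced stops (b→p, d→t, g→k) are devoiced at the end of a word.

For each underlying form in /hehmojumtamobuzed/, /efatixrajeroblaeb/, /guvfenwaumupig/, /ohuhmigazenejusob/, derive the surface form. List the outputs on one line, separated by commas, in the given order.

hehmojumtamobuzet, efatixrajeroblaep, guvfenwaumupik, ohuhmigazenejusop

/hehmojumtamobuzed/: /d/ is a voiced stop in word-final position, so it devoices to [t]. → [hehmojumtamobuzet].
/efatixrajeroblaeb/: /b/ is a voiced stop in word-final position, so it devoices to [p]. → [efatixrajeroblaep].
/guvfenwaumupig/: /g/ is a voiced stop in word-final position, so it devoices to [k]. → [guvfenwaumupik].
/ohuhmigazenejusob/: /b/ is a voiced stop in word-final position, so it devoices to [p]. → [ohuhmigazenejusop].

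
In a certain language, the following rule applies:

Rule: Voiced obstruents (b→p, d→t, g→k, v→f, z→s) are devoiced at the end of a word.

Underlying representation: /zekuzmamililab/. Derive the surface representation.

/b/ is a voiced obstruent in word-final position, so it devoices to [p].
Surface form: [zekuzmamililap].

zekuzmamililap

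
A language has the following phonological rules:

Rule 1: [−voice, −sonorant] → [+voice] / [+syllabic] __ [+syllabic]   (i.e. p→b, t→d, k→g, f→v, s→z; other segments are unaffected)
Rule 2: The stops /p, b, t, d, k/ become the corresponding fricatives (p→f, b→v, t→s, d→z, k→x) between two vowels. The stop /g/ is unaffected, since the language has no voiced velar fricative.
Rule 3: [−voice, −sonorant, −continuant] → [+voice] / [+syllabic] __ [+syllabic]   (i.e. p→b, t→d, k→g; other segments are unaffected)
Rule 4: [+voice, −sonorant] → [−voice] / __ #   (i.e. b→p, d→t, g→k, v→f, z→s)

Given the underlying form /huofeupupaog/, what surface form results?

Rule 1 (intervocalic voicing): /f/ is a voiceless obstruent between vowels /o/ and /e/, so it voices to [v]. /p/ is a voiceless obstruent between vowels /u/ and /u/, so it voices to [b]. /p/ is a voiceless obstruent between vowels /u/ and /a/, so it voices to [b]. /huofeupupaog/ → huoveububaog.
Rule 2 (intervocalic spirantization): /b/ is a stop between vowels /u/ and /u/, so it spirantizes to the fricative [v]. /b/ is a stop between vowels /u/ and /a/, so it spirantizes to the fricative [v]. /huoveububaog/ → huoveuvuvaog.
Rule 3 (intervocalic voicing): no segment meets the environment; /huoveuvuvaog/ is unchanged.
Rule 4 (final devoicing): /g/ is a voiced obstruent in word-final position, so it devoices to [k]. /huoveuvuvaog/ → huoveuvuvaok.

huoveuvuvaok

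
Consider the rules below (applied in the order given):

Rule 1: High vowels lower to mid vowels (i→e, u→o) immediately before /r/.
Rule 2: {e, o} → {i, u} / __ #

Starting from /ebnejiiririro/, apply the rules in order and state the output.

ebnejierereru

Rule 1 (pre-rhotic lowering): /i/ is a high vowel immediately before /r/, so it lowers to [e]. /i/ is a high vowel immediately before /r/, so it lowers to [e]. /i/ is a high vowel immediately before /r/, so it lowers to [e]. /ebnejiiririro/ → ebnejiererero.
Rule 2 (final vowel raising): /o/ is a mid vowel in word-final position, so it raises to [u]. /ebnejiererero/ → ebnejierereru.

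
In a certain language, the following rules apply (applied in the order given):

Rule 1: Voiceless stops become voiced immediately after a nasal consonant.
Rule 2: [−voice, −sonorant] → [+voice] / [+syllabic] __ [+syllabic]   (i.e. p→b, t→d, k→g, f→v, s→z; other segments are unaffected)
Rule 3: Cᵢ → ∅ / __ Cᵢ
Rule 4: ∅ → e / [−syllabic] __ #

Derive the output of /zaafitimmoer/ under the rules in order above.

Rule 1 (post-nasal voicing): no segment meets the environment; /zaafitimmoer/ is unchanged.
Rule 2 (intervocalic voicing): /f/ is a voiceless obstruent between vowels /a/ and /i/, so it voices to [v]. /t/ is a voiceless obstruent between vowels /i/ and /i/, so it voices to [d]. /zaafitimmoer/ → zaavidimmoer.
Rule 3 (degemination): /mm/ is a geminate; the first /m/ deletes. /zaavidimmoer/ → zaavidimoer.
Rule 4 (final e-epenthesis): the form ends in the consonant /r/, so [e] is inserted word-finally. /zaavidimoer/ → zaavidimoere.

zaavidimoere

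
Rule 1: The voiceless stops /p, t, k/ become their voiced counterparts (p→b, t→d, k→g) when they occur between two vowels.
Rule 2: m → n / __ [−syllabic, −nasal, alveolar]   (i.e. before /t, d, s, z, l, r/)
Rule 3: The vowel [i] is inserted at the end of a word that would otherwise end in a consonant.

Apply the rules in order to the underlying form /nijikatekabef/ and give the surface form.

Rule 1 (intervocalic voicing): /k/ is a voiceless stop between vowels /i/ and /a/, so it voices to [g]. /t/ is a voiceless stop between vowels /a/ and /e/, so it voices to [d]. /k/ is a voiceless stop between vowels /e/ and /a/, so it voices to [g]. /nijikatekabef/ → nijigadegabef.
Rule 2 (nasal place assimilation): no segment meets the environment; /nijigadegabef/ is unchanged.
Rule 3 (final i-epenthesis): the form ends in the consonant /f/, so [i] is inserted word-finally. /nijigadegabef/ → nijigadegabefi.

nijigadegabefi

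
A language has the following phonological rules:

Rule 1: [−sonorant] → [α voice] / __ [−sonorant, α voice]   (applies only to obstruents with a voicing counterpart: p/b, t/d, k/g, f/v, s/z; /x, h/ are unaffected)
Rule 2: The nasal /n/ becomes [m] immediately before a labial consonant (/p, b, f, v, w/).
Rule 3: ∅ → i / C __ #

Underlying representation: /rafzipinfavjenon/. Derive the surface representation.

Rule 1 (regressive voicing assimilation): /f/ precedes the voiced obstruent /z/, so it voices to [v] by assimilation. /rafzipinfavjenon/ → ravzipinfavjenon.
Rule 2 (nasal place assimilation): /n/ precedes the labial consonant /f/, so it assimilates in place to [m]. /ravzipinfavjenon/ → ravzipimfavjenon.
Rule 3 (final i-epenthesis): the form ends in the consonant /n/, so [i] is inserted word-finally. /ravzipimfavjenon/ → ravzipimfavjenoni.

ravzipimfavjenoni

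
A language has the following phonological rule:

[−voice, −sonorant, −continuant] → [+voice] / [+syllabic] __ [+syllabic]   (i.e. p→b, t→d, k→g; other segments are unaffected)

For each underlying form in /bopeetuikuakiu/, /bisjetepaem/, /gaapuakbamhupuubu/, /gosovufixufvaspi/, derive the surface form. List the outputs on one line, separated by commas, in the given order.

bobeeduiguagiu, bisjedebaem, gaabuakbamhubuubu, gosovufixufvaspi

/bopeetuikuakiu/: /p/ is a voiceless stop between vowels /o/ and /e/, so it voices to [b]. /t/ is a voiceless stop between vowels /e/ and /u/, so it voices to [d]. /k/ is a voiceless stop between vowels /i/ and /u/, so it voices to [g]. /k/ is a voiceless stop between vowels /a/ and /i/, so it voices to [g]. → [bobeeduiguagiu].
/bisjetepaem/: /t/ is a voiceless stop between vowels /e/ and /e/, so it voices to [d]. /p/ is a voiceless stop between vowels /e/ and /a/, so it voices to [b]. → [bisjedebaem].
/gaapuakbamhupuubu/: /p/ is a voiceless stop between vowels /a/ and /u/, so it voices to [b]. /p/ is a voiceless stop between vowels /u/ and /u/, so it voices to [b]. → [gaabuakbamhubuubu].
/gosovufixufvaspi/: the rule's environment is not met; surfaces unchanged as [gosovufixufvaspi].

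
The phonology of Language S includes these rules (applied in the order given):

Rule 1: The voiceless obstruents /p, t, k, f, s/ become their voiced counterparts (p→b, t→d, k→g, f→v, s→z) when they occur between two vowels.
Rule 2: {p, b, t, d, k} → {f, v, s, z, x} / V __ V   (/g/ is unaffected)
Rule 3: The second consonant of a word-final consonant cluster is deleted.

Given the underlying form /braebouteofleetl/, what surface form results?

Rule 1 (intervocalic voicing): /t/ is a voiceless obstruent between vowels /u/ and /e/, so it voices to [d]. /braebouteofleetl/ → braeboudeofleetl.
Rule 2 (intervocalic spirantization): /b/ is a stop between vowels /e/ and /o/, so it spirantizes to the fricative [v]. /d/ is a stop between vowels /u/ and /e/, so it spirantizes to the fricative [z]. /braeboudeofleetl/ → braevouzeofleetl.
Rule 3 (final cluster simplification): /l/ is the second consonant of a word-final cluster /tl/, so it deletes. /braevouzeofleetl/ → braevouzeofleet.

braevouzeofleet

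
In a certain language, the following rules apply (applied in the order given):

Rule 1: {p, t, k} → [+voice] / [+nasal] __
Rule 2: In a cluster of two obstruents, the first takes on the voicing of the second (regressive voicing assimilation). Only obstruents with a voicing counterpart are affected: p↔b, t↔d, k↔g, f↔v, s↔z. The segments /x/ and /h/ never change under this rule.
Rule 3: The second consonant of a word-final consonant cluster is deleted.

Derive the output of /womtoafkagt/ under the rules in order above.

womdoafkak

Rule 1 (post-nasal voicing): /t/ is a voiceless stop immediately after the nasal /m/, so it voices to [d]. /womtoafkagt/ → womdoafkagt.
Rule 2 (regressive voicing assimilation): /g/ precedes the voiceless obstruent /t/, so it devoices to [k] by assimilation. /womdoafkagt/ → womdoafkakt.
Rule 3 (final cluster simplification): /t/ is the second consonant of a word-final cluster /kt/, so it deletes. /womdoafkakt/ → womdoafkak.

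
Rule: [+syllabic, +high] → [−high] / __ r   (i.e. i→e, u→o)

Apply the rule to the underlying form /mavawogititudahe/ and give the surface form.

mavawogititudahe

No segment of /mavawogititudahe/ meets the structural description of the rule, so the form surfaces unchanged.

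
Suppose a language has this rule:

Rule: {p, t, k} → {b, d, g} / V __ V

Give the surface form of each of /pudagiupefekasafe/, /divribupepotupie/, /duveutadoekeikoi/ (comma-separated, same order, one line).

pudagiubefegasafe, divribubebodubie, duveudadoegeigoi

/pudagiupefekasafe/: /p/ is a voiceless stop between vowels /u/ and /e/, so it voices to [b]. /k/ is a voiceless stop between vowels /e/ and /a/, so it voices to [g]. → [pudagiubefegasafe].
/divribupepotupie/: /p/ is a voiceless stop between vowels /u/ and /e/, so it voices to [b]. /p/ is a voiceless stop between vowels /e/ and /o/, so it voices to [b]. /t/ is a voiceless stop between vowels /o/ and /u/, so it voices to [d]. /p/ is a voiceless stop between vowels /u/ and /i/, so it voices to [b]. → [divribubebodubie].
/duveutadoekeikoi/: /t/ is a voiceless stop between vowels /u/ and /a/, so it voices to [d]. /k/ is a voiceless stop between vowels /e/ and /e/, so it voices to [g]. /k/ is a voiceless stop between vowels /i/ and /o/, so it voices to [g]. → [duveudadoegeigoi].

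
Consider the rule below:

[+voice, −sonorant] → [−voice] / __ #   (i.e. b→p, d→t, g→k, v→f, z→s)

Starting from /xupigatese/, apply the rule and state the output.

xupigatese

No segment of /xupigatese/ meets the structural description of the rule, so the form surfaces unchanged.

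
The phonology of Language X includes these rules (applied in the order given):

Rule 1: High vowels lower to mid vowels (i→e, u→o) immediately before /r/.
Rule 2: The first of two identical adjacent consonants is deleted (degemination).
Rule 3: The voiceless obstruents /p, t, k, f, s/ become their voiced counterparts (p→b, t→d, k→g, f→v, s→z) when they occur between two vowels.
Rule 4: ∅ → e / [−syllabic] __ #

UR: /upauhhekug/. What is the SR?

ubauheguge

Rule 1 (pre-rhotic lowering): no segment meets the environment; /upauhhekug/ is unchanged.
Rule 2 (degemination): /hh/ is a geminate; the first /h/ deletes. /upauhhekug/ → upauhekug.
Rule 3 (intervocalic voicing): /p/ is a voiceless obstruent between vowels /u/ and /a/, so it voices to [b]. /k/ is a voiceless obstruent between vowels /e/ and /u/, so it voices to [g]. /upauhekug/ → ubauhegug.
Rule 4 (final e-epenthesis): the form ends in the consonant /g/, so [e] is inserted word-finally. /ubauhegug/ → ubauheguge.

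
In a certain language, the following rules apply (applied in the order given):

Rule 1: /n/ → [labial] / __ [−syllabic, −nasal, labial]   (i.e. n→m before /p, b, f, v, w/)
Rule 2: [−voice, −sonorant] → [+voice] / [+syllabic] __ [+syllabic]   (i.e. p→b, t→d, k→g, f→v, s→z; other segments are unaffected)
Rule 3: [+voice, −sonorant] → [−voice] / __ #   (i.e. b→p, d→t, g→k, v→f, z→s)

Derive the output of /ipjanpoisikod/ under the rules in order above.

Rule 1 (nasal place assimilation): /n/ precedes the labial consonant /p/, so it assimilates in place to [m]. /ipjanpoisikod/ → ipjampoisikod.
Rule 2 (intervocalic voicing): /s/ is a voiceless obstruent between vowels /i/ and /i/, so it voices to [z]. /k/ is a voiceless obstruent between vowels /i/ and /o/, so it voices to [g]. /ipjampoisikod/ → ipjampoizigod.
Rule 3 (final devoicing): /d/ is a voiced obstruent in word-final position, so it devoices to [t]. /ipjampoizigod/ → ipjampoizigot.

ipjampoizigot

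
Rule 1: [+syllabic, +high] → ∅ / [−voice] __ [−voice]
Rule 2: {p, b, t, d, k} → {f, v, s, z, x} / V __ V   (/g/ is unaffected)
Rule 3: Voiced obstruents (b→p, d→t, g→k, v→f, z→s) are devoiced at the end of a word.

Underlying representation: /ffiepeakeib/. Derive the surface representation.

ffiefeaxeip

Rule 1 (high vowel syncope): no segment meets the environment; /ffiepeakeib/ is unchanged.
Rule 2 (intervocalic spirantization): /p/ is a stop between vowels /e/ and /e/, so it spirantizes to the fricative [f]. /k/ is a stop between vowels /a/ and /e/, so it spirantizes to the fricative [x]. /ffiepeakeib/ → ffiefeaxeib.
Rule 3 (final devoicing): /b/ is a voiced obstruent in word-final position, so it devoices to [p]. /ffiefeaxeib/ → ffiefeaxeip.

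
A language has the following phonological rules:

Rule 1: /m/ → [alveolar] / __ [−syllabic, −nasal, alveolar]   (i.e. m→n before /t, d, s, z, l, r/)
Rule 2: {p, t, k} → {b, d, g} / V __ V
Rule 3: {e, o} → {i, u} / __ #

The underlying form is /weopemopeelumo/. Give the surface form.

weobemobeelumu

Rule 1 (nasal place assimilation): no segment meets the environment; /weopemopeelumo/ is unchanged.
Rule 2 (intervocalic voicing): /p/ is a voiceless stop between vowels /o/ and /e/, so it voices to [b]. /p/ is a voiceless stop between vowels /o/ and /e/, so it voices to [b]. /weopemopeelumo/ → weobemobeelumo.
Rule 3 (final vowel raising): /o/ is a mid vowel in word-final position, so it raises to [u]. /weobemobeelumo/ → weobemobeelumu.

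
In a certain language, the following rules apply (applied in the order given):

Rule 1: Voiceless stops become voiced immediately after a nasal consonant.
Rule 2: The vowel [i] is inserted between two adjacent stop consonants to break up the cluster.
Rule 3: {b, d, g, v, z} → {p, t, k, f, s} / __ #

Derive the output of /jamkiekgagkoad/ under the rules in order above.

Rule 1 (post-nasal voicing): /k/ is a voiceless stop immediately after the nasal /m/, so it voices to [g]. /jamkiekgagkoad/ → jamgiekgagkoad.
Rule 2 (stop-cluster i-epenthesis): /k/ and /g/ form a stop–stop cluster, so [i] is inserted between them. /g/ and /k/ form a stop–stop cluster, so [i] is inserted between them. /jamgiekgagkoad/ → jamgiekigagikoad.
Rule 3 (final devoicing): /d/ is a voiced obstruent in word-final position, so it devoices to [t]. /jamgiekigagikoad/ → jamgiekigagikoat.

jamgiekigagikoat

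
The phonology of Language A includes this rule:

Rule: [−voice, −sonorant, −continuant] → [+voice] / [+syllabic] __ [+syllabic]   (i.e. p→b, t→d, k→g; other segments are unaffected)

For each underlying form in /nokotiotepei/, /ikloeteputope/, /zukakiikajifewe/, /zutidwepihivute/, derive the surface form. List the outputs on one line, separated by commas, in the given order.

nogodiodebei, ikloedebudobe, zugagiigajifewe, zudidwebihivude

/nokotiotepei/: /k/ is a voiceless stop between vowels /o/ and /o/, so it voices to [g]. /t/ is a voiceless stop between vowels /o/ and /i/, so it voices to [d]. /t/ is a voiceless stop between vowels /o/ and /e/, so it voices to [d]. /p/ is a voiceless stop between vowels /e/ and /e/, so it voices to [b]. → [nogodiodebei].
/ikloeteputope/: /t/ is a voiceless stop between vowels /e/ and /e/, so it voices to [d]. /p/ is a voiceless stop between vowels /e/ and /u/, so it voices to [b]. /t/ is a voiceless stop between vowels /u/ and /o/, so it voices to [d]. /p/ is a voiceless stop between vowels /o/ and /e/, so it voices to [b]. → [ikloedebudobe].
/zukakiikajifewe/: /k/ is a voiceless stop between vowels /u/ and /a/, so it voices to [g]. /k/ is a voiceless stop between vowels /a/ and /i/, so it voices to [g]. /k/ is a voiceless stop between vowels /i/ and /a/, so it voices to [g]. → [zugagiigajifewe].
/zutidwepihivute/: /t/ is a voiceless stop between vowels /u/ and /i/, so it voices to [d]. /p/ is a voiceless stop between vowels /e/ and /i/, so it voices to [b]. /t/ is a voiceless stop between vowels /u/ and /e/, so it voices to [d]. → [zudidwebihivude].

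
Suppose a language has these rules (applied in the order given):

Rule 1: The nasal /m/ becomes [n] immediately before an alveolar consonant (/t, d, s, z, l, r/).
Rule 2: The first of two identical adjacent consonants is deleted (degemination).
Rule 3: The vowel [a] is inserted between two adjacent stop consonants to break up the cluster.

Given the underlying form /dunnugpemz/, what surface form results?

Rule 1 (nasal place assimilation): /m/ precedes the alveolar consonant /z/, so it assimilates in place to [n]. /dunnugpemz/ → dunnugpenz.
Rule 2 (degemination): /nn/ is a geminate; the first /n/ deletes. /dunnugpenz/ → dunugpenz.
Rule 3 (stop-cluster a-epenthesis): /g/ and /p/ form a stop–stop cluster, so [a] is inserted between them. /dunugpenz/ → dunugapenz.

dunugapenz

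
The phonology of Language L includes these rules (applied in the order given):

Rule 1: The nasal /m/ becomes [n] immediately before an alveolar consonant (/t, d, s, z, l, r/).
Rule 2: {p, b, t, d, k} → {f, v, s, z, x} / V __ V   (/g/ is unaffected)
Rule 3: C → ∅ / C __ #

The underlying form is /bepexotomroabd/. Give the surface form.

Rule 1 (nasal place assimilation): /m/ precedes the alveolar consonant /r/, so it assimilates in place to [n]. /bepexotomroabd/ → bepexotonroabd.
Rule 2 (intervocalic spirantization): /p/ is a stop between vowels /e/ and /e/, so it spirantizes to the fricative [f]. /t/ is a stop between vowels /o/ and /o/, so it spirantizes to the fricative [s]. /bepexotonroabd/ → befexosonroabd.
Rule 3 (final cluster simplification): /d/ is the second consonant of a word-final cluster /bd/, so it deletes. /befexosonroabd/ → befexosonroab.

befexosonroab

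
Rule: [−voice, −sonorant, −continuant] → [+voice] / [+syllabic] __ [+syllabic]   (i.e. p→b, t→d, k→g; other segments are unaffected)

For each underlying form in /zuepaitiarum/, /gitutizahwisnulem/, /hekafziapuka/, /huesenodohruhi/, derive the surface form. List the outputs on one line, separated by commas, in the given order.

/zuepaitiarum/: /p/ is a voiceless stop between vowels /e/ and /a/, so it voices to [b]. /t/ is a voiceless stop between vowels /i/ and /i/, so it voices to [d]. → [zuebaidiarum].
/gitutizahwisnulem/: /t/ is a voiceless stop between vowels /i/ and /u/, so it voices to [d]. /t/ is a voiceless stop between vowels /u/ and /i/, so it voices to [d]. → [gidudizahwisnulem].
/hekafziapuka/: /k/ is a voiceless stop between vowels /e/ and /a/, so it voices to [g]. /p/ is a voiceless stop between vowels /a/ and /u/, so it voices to [b]. /k/ is a voiceless stop between vowels /u/ and /a/, so it voices to [g]. → [hegafziabuga].
/huesenodohruhi/: the rule's environment is not met; surfaces unchanged as [huesenodohruhi].

zuebaidiarum, gidudizahwisnulem, hegafziabuga, huesenodohruhi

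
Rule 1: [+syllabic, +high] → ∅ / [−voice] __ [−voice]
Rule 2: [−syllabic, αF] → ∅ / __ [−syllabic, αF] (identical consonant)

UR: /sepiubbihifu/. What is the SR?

Rule 1 (high vowel syncope): /i/ is a high vowel flanked by voiceless consonants /h/ and /f/, so it deletes. /sepiubbihifu/ → sepiubbihfu.
Rule 2 (degemination): /bb/ is a geminate; the first /b/ deletes. /sepiubbihfu/ → sepiubihfu.

sepiubihfu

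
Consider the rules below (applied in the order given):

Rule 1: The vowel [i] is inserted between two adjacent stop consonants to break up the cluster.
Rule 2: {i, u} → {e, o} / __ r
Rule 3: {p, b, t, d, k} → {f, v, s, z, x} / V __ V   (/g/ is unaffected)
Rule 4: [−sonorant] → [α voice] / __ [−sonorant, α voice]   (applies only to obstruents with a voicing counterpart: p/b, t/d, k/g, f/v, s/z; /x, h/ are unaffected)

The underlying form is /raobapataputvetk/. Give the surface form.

Rule 1 (stop-cluster i-epenthesis): /t/ and /k/ form a stop–stop cluster, so [i] is inserted between them. /raobapataputvetk/ → raobapataputvetik.
Rule 2 (pre-rhotic lowering): no segment meets the environment; /raobapataputvetik/ is unchanged.
Rule 3 (intervocalic spirantization): /b/ is a stop between vowels /o/ and /a/, so it spirantizes to the fricative [v]. /p/ is a stop between vowels /a/ and /a/, so it spirantizes to the fricative [f]. /t/ is a stop between vowels /a/ and /a/, so it spirantizes to the fricative [s]. /p/ is a stop between vowels /a/ and /u/, so it spirantizes to the fricative [f]. /t/ is a stop between vowels /e/ and /i/, so it spirantizes to the fricative [s]. /raobapataputvetik/ → raovafasafutvesik.
Rule 4 (regressive voicing assimilation): /t/ precedes the voiced obstruent /v/, so it voices to [d] by assimilation. /raovafasafutvesik/ → raovafasafudvesik.

raovafasafudvesik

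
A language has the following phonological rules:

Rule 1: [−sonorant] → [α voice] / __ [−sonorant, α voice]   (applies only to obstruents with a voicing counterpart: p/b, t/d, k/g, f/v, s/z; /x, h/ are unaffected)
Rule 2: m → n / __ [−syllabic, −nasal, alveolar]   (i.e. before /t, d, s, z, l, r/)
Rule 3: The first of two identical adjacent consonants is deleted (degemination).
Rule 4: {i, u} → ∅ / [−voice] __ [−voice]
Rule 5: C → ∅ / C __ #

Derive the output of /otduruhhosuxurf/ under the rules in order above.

Rule 1 (regressive voicing assimilation): /t/ precedes the voiced obstruent /d/, so it voices to [d] by assimilation. /otduruhhosuxurf/ → odduruhhosuxurf.
Rule 2 (nasal place assimilation): no segment meets the environment; /odduruhhosuxurf/ is unchanged.
Rule 3 (degemination): /dd/ is a geminate; the first /d/ deletes. /hh/ is a geminate; the first /h/ deletes. /odduruhhosuxurf/ → oduruhosuxurf.
Rule 4 (high vowel syncope): /u/ is a high vowel flanked by voiceless consonants /s/ and /x/, so it deletes. /oduruhosuxurf/ → oduruhosxurf.
Rule 5 (final cluster simplification): /f/ is the second consonant of a word-final cluster /rf/, so it deletes. /oduruhosxurf/ → oduruhosxur.

oduruhosxur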